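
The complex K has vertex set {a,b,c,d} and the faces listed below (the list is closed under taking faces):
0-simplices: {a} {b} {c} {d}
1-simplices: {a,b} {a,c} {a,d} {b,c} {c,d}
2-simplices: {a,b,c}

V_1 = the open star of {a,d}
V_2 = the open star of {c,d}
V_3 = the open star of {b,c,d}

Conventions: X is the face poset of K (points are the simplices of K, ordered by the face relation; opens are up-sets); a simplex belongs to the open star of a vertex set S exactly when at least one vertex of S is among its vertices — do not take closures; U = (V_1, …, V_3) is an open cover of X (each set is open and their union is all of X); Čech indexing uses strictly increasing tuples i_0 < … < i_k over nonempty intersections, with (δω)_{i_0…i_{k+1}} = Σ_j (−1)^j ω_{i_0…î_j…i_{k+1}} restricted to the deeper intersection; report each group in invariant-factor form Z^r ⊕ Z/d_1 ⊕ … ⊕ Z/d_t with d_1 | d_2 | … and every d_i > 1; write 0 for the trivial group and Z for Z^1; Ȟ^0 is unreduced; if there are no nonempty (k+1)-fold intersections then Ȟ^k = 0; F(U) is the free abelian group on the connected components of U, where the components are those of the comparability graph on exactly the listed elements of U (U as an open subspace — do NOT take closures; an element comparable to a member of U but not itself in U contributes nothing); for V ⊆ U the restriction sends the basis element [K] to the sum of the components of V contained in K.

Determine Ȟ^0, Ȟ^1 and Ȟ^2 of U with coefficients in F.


Ȟ^0(U;F) ≅ Z,  Ȟ^1(U;F) ≅ Z,  Ȟ^2(U;F) ≅ 0

nonempty overlaps:
  V1={{a},{d},{a,b},{a,c},{a,d},{c,d},{a,b,c}} V2={{c},{d},{a,c},{a,d},{b,c},{c,d},{a,b,c}} V3={{b},{c},{d},{a,b},{a,c},{a,d},{b,c},{c,d},{a,b,c}}
  V12={{d},{a,c},{a,d},{c,d},{a,b,c}} V13={{d},{a,b},{a,c},{a,d},{c,d},{a,b,c}} V23={{c},{d},{a,c},{a,d},{b,c},{c,d},{a,b,c}}
  V123={{d},{a,c},{a,d},{c,d},{a,b,c}}
components per intersection:
  V1: {{a},{d},{a,b},{a,c},{a,d},{c,d},{a,b,c}}
  V2: {{c},{d},{a,c},{a,d},{b,c},{c,d},{a,b,c}}
  V3: {{b},{c},{d},{a,b},{a,c},{a,d},{b,c},{c,d},{a,b,c}}
  V12: {{d},{a,d},{c,d}} {{a,c},{a,b,c}}
  V13: {{d},{a,d},{c,d}} {{a,b},{a,c},{a,b,c}}
  V23: {{c},{d},{a,c},{a,d},{b,c},{c,d},{a,b,c}}
  V123: {{d},{a,d},{c,d}} {{a,c},{a,b,c}}
C dims 3,5,2; δ0: rk 2, SNF 1^2; δ1: rk 2, SNF 1^2
degree 0: 3−2−0 = 1 → Ȟ^0 ≅ Z
degree 1: 5−2−2 = 1 → Ȟ^1 ≅ Z
degree 2: 2−0−2 = 0 → Ȟ^2 ≅ 0


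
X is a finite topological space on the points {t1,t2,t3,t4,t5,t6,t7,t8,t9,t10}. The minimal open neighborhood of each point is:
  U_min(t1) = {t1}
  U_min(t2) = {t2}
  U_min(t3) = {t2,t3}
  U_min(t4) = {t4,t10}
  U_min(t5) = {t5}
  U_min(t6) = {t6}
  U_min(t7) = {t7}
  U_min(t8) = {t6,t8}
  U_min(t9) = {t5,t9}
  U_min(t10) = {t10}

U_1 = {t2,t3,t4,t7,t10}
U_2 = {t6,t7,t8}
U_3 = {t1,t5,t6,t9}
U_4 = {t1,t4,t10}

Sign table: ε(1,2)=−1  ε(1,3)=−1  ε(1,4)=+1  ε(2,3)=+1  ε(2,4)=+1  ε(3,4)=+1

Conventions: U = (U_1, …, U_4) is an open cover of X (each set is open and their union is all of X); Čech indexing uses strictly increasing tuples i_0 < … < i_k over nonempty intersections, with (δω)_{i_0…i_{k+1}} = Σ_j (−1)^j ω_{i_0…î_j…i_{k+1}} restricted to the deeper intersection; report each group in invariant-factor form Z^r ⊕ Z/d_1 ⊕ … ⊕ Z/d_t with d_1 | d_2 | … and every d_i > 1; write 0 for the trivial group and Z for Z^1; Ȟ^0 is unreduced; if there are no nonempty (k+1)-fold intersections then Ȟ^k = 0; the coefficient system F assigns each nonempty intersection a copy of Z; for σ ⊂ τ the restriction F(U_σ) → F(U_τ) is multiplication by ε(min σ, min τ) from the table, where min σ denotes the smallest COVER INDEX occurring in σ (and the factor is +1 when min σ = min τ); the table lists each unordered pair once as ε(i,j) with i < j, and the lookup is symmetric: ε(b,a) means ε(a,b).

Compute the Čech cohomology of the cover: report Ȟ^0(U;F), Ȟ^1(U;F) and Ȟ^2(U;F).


Ȟ^0 = 0, Ȟ^1 = Z/2, Ȟ^2 = 0

intersection data:
  U12={t7} U14={t4,t10} U23={t6} U34={t1}
C dims 4,4; δ0: rk 4, SNF 1^3·2
Ȟ^0 = (4 − 4) − 0 = 0, so Ȟ^0 ≅ 0
Ȟ^1 = (4 − 0) − 4 = 0 plus torsion [2], so Ȟ^1 ≅ Z/2
Ȟ^2 = (0 − 0) − 0 = 0, so Ȟ^2 ≅ 0


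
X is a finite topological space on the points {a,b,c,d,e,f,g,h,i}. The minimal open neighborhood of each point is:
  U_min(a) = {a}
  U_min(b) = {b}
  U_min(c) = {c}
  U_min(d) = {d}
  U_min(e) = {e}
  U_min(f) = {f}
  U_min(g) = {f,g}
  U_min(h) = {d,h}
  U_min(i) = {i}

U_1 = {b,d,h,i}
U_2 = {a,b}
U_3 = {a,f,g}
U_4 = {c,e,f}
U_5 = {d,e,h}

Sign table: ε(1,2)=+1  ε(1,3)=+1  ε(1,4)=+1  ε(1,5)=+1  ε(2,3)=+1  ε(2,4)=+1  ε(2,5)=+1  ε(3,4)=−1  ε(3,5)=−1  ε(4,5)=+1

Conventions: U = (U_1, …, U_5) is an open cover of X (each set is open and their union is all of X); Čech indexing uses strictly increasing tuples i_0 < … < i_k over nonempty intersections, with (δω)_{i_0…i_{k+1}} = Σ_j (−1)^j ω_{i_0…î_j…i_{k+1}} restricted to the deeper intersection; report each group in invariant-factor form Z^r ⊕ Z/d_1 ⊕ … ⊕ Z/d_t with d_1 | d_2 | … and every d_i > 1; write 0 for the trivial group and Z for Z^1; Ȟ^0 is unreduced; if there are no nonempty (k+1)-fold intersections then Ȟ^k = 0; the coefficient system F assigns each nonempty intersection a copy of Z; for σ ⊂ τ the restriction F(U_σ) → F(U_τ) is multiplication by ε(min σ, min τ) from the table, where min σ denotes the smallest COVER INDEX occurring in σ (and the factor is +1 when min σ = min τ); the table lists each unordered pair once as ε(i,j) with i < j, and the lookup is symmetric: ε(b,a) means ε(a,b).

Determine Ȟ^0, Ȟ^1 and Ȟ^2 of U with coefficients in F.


nerve simplices:
  U12={b} U15={d,h} U23={a} U34={f} U45={e}
C dims 5,5; δ0: rk 5, SNF 1^4·2
degree 0: 5−5−0 = 0 → Ȟ^0 ≅ 0
degree 1: 5−0−5 = 0 plus torsion [2] → Ȟ^1 ≅ Z/2
degree 2: 0−0−0 = 0 → Ȟ^2 ≅ 0

Ȟ^0 = 0, Ȟ^1 = Z/2, Ȟ^2 = 0


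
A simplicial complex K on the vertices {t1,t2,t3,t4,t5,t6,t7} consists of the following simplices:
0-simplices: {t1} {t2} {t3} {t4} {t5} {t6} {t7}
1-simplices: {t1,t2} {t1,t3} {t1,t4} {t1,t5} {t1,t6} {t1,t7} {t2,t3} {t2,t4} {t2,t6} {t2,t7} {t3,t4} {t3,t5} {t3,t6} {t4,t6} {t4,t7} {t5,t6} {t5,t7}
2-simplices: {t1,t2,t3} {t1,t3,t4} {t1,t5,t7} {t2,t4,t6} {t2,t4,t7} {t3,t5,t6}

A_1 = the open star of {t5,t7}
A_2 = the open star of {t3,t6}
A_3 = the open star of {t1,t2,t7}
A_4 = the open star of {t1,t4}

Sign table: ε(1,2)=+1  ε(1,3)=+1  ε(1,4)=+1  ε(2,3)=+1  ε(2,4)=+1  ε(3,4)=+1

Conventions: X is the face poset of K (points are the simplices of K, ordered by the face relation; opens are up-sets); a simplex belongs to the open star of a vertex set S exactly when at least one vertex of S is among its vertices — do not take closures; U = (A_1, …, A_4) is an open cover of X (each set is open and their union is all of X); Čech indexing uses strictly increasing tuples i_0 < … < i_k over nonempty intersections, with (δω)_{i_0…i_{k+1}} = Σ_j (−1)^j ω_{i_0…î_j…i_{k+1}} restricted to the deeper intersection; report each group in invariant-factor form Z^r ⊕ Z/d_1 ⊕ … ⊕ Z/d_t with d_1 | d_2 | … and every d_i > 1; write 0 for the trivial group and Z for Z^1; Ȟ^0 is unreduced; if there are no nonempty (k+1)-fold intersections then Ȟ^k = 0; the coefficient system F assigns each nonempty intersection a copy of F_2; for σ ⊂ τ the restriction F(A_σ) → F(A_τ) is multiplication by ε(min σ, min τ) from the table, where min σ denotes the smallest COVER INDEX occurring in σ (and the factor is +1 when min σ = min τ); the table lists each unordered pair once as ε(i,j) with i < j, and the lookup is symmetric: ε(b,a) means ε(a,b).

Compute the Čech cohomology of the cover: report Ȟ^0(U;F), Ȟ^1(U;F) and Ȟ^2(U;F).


nonempty intersections:
  A1={{t5},{t7},{t1,t5},{t1,t7},{t2,t7},{t3,t5},{t4,t7},{t5,t6},{t5,t7},{t1,t5,t7},{t2,t4,t7},{t3,t5,t6}} A2={{t3},{t6},{t1,t3},{t1,t6},{t2,t3},{t2,t6},{t3,t4},{t3,t5},{t3,t6},{t4,t6},{t5,t6},{t1,t2,t3},{t1,t3,t4},{t2,t4,t6},{t3,t5,t6}} A3={{t1},{t2},{t7},{t1,t2},{t1,t3},{t1,t4},{t1,t5},{t1,t6},{t1,t7},{t2,t3},{t2,t4},{t2,t6},{t2,t7},{t4,t7},{t5,t7},{t1,t2,t3},{t1,t3,t4},{t1,t5,t7},{t2,t4,t6},{t2,t4,t7}} A4={{t1},{t4},{t1,t2},{t1,t3},{t1,t4},{t1,t5},{t1,t6},{t1,t7},{t2,t4},{t3,t4},{t4,t6},{t4,t7},{t1,t2,t3},{t1,t3,t4},{t1,t5,t7},{t2,t4,t6},{t2,t4,t7}}
  A12={{t3,t5},{t5,t6},{t3,t5,t6}} A13={{t7},{t1,t5},{t1,t7},{t2,t7},{t4,t7},{t5,t7},{t1,t5,t7},{t2,t4,t7}} A14={{t1,t5},{t1,t7},{t4,t7},{t1,t5,t7},{t2,t4,t7}} A23={{t1,t3},{t1,t6},{t2,t3},{t2,t6},{t1,t2,t3},{t1,t3,t4},{t2,t4,t6}} A24={{t1,t3},{t1,t6},{t3,t4},{t4,t6},{t1,t2,t3},{t1,t3,t4},{t2,t4,t6}} A34={{t1},{t1,t2},{t1,t3},{t1,t4},{t1,t5},{t1,t6},{t1,t7},{t2,t4},{t4,t7},{t1,t2,t3},{t1,t3,t4},{t1,t5,t7},{t2,t4,t6},{t2,t4,t7}}
  A134={{t1,t5},{t1,t7},{t4,t7},{t1,t5,t7},{t2,t4,t7}} A234={{t1,t3},{t1,t6},{t1,t2,t3},{t1,t3,t4},{t2,t4,t6}}
C dims 4,6,2; δ0: rk_F2 3; δ1: rk_F2 2
Ȟ^0: (4−3)−0=1 ⇒ Z/2
Ȟ^1: (6−2)−3=1 ⇒ Z/2
Ȟ^2: (2−0)−2=0 ⇒ 0

Ȟ^0 ≅ Z/2; Ȟ^1 ≅ Z/2; Ȟ^2 ≅ 0


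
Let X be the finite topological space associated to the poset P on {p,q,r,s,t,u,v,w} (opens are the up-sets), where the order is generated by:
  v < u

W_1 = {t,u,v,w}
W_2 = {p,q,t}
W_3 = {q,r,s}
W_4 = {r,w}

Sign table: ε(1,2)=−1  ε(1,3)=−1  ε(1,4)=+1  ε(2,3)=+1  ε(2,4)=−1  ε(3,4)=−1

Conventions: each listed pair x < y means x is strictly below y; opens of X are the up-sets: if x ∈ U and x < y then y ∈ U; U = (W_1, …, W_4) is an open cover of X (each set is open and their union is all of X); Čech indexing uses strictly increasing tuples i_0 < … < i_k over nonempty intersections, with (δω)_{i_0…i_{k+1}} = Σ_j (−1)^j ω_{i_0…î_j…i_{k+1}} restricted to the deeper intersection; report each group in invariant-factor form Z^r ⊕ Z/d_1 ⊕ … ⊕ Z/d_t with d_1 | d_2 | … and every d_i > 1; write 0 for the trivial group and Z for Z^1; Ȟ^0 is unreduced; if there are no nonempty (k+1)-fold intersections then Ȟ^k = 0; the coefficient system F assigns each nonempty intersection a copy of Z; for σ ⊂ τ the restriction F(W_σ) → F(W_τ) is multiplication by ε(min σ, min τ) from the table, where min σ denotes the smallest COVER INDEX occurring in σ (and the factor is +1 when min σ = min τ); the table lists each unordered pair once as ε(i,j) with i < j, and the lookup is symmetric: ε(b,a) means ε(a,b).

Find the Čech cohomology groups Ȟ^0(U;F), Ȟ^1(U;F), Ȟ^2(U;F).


nonempty overlaps:
  W12={t} W14={w} W23={q} W34={r}
C dims 4,4; δ0: rk 3, SNF 1^3
degree 0: 4−3−0 = 1 → Ȟ^0 ≅ Z
degree 1: 4−0−3 = 1 → Ȟ^1 ≅ Z
degree 2: 0−0−0 = 0 → Ȟ^2 ≅ 0

Ȟ^0 ≅ Z; Ȟ^1 ≅ Z; Ȟ^2 ≅ 0


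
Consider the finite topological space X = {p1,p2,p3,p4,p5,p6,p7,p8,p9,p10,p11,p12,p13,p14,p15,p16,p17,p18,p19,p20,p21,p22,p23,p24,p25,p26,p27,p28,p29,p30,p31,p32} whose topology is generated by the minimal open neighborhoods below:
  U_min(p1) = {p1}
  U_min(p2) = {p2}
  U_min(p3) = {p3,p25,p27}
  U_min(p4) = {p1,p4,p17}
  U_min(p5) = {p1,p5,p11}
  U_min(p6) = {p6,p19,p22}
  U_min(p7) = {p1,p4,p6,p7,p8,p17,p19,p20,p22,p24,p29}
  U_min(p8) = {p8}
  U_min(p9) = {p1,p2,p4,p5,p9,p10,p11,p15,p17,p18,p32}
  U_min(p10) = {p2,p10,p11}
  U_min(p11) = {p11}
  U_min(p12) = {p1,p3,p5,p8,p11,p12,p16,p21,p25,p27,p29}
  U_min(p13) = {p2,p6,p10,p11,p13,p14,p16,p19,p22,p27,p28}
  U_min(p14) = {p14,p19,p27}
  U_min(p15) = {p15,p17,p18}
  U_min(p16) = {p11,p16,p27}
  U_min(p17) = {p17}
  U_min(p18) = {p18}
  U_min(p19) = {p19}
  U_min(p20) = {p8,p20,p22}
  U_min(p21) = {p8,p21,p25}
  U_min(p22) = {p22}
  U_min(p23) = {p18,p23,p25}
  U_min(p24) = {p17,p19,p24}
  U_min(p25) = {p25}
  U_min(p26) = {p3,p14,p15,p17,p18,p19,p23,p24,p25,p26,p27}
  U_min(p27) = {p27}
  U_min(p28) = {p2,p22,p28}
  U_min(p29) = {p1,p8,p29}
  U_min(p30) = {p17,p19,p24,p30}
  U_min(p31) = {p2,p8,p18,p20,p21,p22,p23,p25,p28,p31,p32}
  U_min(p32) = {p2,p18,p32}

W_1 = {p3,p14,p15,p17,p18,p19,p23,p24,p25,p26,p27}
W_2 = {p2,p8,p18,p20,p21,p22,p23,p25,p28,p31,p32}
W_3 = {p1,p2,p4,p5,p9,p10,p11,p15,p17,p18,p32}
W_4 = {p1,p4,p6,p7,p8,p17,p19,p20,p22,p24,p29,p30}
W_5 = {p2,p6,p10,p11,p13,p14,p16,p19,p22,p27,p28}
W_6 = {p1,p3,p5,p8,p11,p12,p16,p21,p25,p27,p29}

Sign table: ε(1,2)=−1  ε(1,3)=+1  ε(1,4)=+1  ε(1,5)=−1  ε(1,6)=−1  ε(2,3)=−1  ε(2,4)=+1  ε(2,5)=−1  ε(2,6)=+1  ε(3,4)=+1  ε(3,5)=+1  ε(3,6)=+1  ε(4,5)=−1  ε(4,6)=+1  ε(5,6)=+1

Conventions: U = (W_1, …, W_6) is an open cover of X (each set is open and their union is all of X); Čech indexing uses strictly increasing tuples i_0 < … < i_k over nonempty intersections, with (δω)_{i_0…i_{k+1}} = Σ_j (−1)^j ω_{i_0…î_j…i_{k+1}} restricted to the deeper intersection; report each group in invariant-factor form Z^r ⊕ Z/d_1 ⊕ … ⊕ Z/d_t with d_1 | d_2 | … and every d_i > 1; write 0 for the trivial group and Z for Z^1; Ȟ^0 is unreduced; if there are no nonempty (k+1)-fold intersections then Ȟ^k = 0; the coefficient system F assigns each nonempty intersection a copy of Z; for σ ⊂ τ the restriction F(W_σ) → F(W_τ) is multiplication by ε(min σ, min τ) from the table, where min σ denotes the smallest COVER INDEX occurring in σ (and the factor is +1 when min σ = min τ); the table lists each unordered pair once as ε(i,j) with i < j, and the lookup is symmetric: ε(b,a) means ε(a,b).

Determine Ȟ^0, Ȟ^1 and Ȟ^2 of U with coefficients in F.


cover nerve:
  W12={p18,p23,p25} W13={p15,p17,p18} W14={p17,p19,p24} W15={p14,p19,p27} W16={p3,p25,p27} W23={p2,p18,p32} W24={p8,p20,p22} W25={p2,p22,p28} W26={p8,p21,p25} W34={p1,p4,p17} W35={p2,p10,p11} W36={p1,p5,p11} W45={p6,p19,p22} W46={p1,p8,p29} W56={p11,p16,p27}
  W123={p18} W126={p25} W134={p17} W145={p19} W156={p27} W235={p2} W245={p22} W246={p8} W346={p1} W356={p11}
C dims 6,15,10; δ0: rk 6, SNF 1^5·2; δ1: rk 9, SNF 1^9
Ȟ^0: (6−6)−0=0 ⇒ 0
Ȟ^1: (15−9)−6=0 plus torsion [2] ⇒ Z/2
Ȟ^2: (10−0)−9=1 ⇒ Z

Ȟ^0 = 0; Ȟ^1 = Z/2; Ȟ^2 = Z


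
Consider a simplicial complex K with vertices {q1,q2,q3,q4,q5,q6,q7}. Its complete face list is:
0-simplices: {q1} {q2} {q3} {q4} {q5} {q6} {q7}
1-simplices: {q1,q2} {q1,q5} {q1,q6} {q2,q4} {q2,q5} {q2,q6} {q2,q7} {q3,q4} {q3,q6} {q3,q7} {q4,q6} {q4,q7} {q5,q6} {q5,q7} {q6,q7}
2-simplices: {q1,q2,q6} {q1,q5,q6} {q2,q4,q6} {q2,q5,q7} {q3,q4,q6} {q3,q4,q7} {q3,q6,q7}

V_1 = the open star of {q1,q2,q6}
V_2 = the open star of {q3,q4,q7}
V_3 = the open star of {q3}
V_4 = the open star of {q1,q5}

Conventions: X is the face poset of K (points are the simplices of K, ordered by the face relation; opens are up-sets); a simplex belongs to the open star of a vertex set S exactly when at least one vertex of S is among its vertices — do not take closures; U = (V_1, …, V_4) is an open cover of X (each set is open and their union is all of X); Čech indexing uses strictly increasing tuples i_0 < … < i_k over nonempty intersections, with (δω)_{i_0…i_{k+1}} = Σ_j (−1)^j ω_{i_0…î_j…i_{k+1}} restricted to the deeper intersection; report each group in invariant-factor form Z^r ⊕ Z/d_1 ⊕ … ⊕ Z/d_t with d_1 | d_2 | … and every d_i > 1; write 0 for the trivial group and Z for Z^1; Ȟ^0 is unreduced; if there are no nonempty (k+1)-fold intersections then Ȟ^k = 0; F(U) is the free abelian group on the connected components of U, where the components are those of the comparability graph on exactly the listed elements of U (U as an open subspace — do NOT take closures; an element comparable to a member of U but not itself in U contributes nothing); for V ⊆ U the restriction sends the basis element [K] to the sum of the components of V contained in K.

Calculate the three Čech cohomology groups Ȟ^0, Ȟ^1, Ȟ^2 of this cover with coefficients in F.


nonempty intersections:
  V1={{q1},{q2},{q6},{q1,q2},{q1,q5},{q1,q6},{q2,q4},{q2,q5},{q2,q6},{q2,q7},{q3,q6},{q4,q6},{q5,q6},{q6,q7},{q1,q2,q6},{q1,q5,q6},{q2,q4,q6},{q2,q5,q7},{q3,q4,q6},{q3,q6,q7}} V2={{q3},{q4},{q7},{q2,q4},{q2,q7},{q3,q4},{q3,q6},{q3,q7},{q4,q6},{q4,q7},{q5,q7},{q6,q7},{q2,q4,q6},{q2,q5,q7},{q3,q4,q6},{q3,q4,q7},{q3,q6,q7}} V3={{q3},{q3,q4},{q3,q6},{q3,q7},{q3,q4,q6},{q3,q4,q7},{q3,q6,q7}} V4={{q1},{q5},{q1,q2},{q1,q5},{q1,q6},{q2,q5},{q5,q6},{q5,q7},{q1,q2,q6},{q1,q5,q6},{q2,q5,q7}}
  V12={{q2,q4},{q2,q7},{q3,q6},{q4,q6},{q6,q7},{q2,q4,q6},{q2,q5,q7},{q3,q4,q6},{q3,q6,q7}} V13={{q3,q6},{q3,q4,q6},{q3,q6,q7}} V14={{q1},{q1,q2},{q1,q5},{q1,q6},{q2,q5},{q5,q6},{q1,q2,q6},{q1,q5,q6},{q2,q5,q7}} V23={{q3},{q3,q4},{q3,q6},{q3,q7},{q3,q4,q6},{q3,q4,q7},{q3,q6,q7}} V24={{q5,q7},{q2,q5,q7}}
  V123={{q3,q6},{q3,q4,q6},{q3,q6,q7}} V124={{q2,q5,q7}}
components per intersection:
  V1: {{q1},{q2},{q6},{q1,q2},{q1,q5},{q1,q6},{q2,q4},{q2,q5},{q2,q6},{q2,q7},{q3,q6},{q4,q6},{q5,q6},{q6,q7},{q1,q2,q6},{q1,q5,q6},{q2,q4,q6},{q2,q5,q7},{q3,q4,q6},{q3,q6,q7}}
  V2: {{q3},{q4},{q7},{q2,q4},{q2,q7},{q3,q4},{q3,q6},{q3,q7},{q4,q6},{q4,q7},{q5,q7},{q6,q7},{q2,q4,q6},{q2,q5,q7},{q3,q4,q6},{q3,q4,q7},{q3,q6,q7}}
  V3: {{q3},{q3,q4},{q3,q6},{q3,q7},{q3,q4,q6},{q3,q4,q7},{q3,q6,q7}}
  V4: {{q1},{q5},{q1,q2},{q1,q5},{q1,q6},{q2,q5},{q5,q6},{q5,q7},{q1,q2,q6},{q1,q5,q6},{q2,q5,q7}}
  V12: {{q2,q4},{q3,q6},{q4,q6},{q6,q7},{q2,q4,q6},{q3,q4,q6},{q3,q6,q7}} {{q2,q7},{q2,q5,q7}}
  V13: {{q3,q6},{q3,q4,q6},{q3,q6,q7}}
  V14: {{q1},{q1,q2},{q1,q5},{q1,q6},{q5,q6},{q1,q2,q6},{q1,q5,q6}} {{q2,q5},{q2,q5,q7}}
  V23: {{q3},{q3,q4},{q3,q6},{q3,q7},{q3,q4,q6},{q3,q4,q7},{q3,q6,q7}}
  V24: {{q5,q7},{q2,q5,q7}}
  V123: {{q3,q6},{q3,q4,q6},{q3,q6,q7}}
  V124: {{q2,q5,q7}}
C dims 4,7,2; δ0: rk 3, SNF 1^3; δ1: rk 2, SNF 1^2
Ȟ^0: (4−3)−0=1 ⇒ Z
Ȟ^1: (7−2)−3=2 ⇒ Z^2
Ȟ^2: (2−0)−2=0 ⇒ 0

Ȟ^0 = Z,  Ȟ^1 = Z^2,  Ȟ^2 = 0


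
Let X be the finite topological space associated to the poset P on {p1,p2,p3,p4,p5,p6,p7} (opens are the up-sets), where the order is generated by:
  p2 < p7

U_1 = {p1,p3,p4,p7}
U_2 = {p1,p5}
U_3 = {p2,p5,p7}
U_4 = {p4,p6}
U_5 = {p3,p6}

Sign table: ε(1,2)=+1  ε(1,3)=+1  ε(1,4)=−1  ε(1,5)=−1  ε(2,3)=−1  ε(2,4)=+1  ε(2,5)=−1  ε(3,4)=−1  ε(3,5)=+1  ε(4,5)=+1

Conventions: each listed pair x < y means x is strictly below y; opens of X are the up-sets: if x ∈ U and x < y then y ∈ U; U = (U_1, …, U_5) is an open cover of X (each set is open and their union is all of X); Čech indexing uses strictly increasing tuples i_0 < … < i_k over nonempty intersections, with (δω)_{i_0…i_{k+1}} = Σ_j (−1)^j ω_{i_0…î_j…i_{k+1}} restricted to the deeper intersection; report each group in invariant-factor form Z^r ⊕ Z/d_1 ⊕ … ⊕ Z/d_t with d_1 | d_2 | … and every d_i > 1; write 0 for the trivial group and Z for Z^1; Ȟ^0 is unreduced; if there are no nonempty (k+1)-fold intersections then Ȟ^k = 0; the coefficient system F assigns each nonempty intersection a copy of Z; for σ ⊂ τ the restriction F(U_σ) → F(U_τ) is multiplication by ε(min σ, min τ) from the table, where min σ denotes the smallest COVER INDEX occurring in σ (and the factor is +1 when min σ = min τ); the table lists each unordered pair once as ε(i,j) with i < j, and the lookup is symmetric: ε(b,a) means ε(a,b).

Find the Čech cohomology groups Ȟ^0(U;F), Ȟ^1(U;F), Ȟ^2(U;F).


nonempty overlaps:
  U12={p1} U13={p7} U14={p4} U15={p3} U23={p5} U45={p6}
C dims 5,6; δ0: rk 5, SNF 1^4·2
degree 0: 5−5−0 = 0 → Ȟ^0 ≅ 0
degree 1: 6−0−5 = 1 plus torsion [2] → Ȟ^1 ≅ Z ⊕ Z/2
degree 2: 0−0−0 = 0 → Ȟ^2 ≅ 0

Ȟ^0 ≅ 0, Ȟ^1 ≅ Z ⊕ Z/2 and Ȟ^2 ≅ 0


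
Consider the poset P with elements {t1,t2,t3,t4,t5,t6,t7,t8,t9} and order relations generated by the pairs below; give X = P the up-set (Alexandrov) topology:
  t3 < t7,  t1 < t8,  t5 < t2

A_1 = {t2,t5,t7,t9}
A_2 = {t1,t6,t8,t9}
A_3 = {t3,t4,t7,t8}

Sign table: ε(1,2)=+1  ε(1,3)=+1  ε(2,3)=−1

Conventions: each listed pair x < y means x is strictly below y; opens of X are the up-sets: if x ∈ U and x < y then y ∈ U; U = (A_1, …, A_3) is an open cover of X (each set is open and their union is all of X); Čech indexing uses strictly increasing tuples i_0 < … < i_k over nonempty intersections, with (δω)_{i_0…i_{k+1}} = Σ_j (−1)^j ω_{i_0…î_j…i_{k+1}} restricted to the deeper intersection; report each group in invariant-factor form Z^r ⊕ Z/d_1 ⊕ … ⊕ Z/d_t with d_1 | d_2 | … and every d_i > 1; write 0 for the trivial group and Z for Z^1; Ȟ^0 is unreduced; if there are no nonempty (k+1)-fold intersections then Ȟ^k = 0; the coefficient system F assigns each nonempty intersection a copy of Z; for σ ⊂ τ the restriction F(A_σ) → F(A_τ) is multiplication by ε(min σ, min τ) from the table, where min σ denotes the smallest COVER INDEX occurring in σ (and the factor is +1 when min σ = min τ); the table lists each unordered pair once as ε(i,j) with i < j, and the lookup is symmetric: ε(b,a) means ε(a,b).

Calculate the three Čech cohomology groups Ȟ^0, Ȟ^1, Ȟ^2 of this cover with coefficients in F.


nerve of the cover:
  A12={t9} A13={t7} A23={t8}
C dims 3,3; δ0: rk 3, SNF 1^2·2
Ȟ^0 = (3 − 3) − 0 = 0, so Ȟ^0 ≅ 0
Ȟ^1 = (3 − 0) − 3 = 0 plus torsion [2], so Ȟ^1 ≅ Z/2
Ȟ^2 = (0 − 0) − 0 = 0, so Ȟ^2 ≅ 0

Ȟ^0(U;F) ≅ 0,  Ȟ^1(U;F) ≅ Z/2,  Ȟ^2(U;F) ≅ 0


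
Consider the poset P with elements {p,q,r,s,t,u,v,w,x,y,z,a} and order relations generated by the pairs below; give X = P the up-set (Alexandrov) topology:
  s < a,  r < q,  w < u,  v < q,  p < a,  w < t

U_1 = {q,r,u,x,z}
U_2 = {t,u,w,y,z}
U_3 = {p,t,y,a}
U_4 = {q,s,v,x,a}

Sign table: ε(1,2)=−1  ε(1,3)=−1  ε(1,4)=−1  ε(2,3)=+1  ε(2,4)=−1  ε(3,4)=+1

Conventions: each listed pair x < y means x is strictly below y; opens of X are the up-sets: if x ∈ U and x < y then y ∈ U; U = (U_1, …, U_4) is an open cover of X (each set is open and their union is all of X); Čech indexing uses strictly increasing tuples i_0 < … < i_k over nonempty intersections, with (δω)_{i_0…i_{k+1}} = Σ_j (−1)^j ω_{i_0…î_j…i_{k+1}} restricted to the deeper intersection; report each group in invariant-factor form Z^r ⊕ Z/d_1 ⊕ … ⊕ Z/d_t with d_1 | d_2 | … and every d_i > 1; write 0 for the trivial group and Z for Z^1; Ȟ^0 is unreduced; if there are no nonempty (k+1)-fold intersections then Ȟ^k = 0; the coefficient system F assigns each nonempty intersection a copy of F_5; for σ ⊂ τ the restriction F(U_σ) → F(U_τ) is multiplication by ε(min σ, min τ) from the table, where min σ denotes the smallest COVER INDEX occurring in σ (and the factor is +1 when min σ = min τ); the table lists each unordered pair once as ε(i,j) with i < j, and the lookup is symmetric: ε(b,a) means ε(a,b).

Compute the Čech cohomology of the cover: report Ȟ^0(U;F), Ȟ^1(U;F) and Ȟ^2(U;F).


Ȟ^0 ≅ Z/5,  Ȟ^1 ≅ Z/5,  Ȟ^2 ≅ 0

nonempty overlaps:
  U12={u,z} U14={q,x} U23={t,y} U34={a}
C dims 4,4; δ0: rk_F5 3
degree 0: 4−3−0 = 1 → Ȟ^0 ≅ Z/5
degree 1: 4−0−3 = 1 → Ȟ^1 ≅ Z/5
degree 2: 0−0−0 = 0 → Ȟ^2 ≅ 0


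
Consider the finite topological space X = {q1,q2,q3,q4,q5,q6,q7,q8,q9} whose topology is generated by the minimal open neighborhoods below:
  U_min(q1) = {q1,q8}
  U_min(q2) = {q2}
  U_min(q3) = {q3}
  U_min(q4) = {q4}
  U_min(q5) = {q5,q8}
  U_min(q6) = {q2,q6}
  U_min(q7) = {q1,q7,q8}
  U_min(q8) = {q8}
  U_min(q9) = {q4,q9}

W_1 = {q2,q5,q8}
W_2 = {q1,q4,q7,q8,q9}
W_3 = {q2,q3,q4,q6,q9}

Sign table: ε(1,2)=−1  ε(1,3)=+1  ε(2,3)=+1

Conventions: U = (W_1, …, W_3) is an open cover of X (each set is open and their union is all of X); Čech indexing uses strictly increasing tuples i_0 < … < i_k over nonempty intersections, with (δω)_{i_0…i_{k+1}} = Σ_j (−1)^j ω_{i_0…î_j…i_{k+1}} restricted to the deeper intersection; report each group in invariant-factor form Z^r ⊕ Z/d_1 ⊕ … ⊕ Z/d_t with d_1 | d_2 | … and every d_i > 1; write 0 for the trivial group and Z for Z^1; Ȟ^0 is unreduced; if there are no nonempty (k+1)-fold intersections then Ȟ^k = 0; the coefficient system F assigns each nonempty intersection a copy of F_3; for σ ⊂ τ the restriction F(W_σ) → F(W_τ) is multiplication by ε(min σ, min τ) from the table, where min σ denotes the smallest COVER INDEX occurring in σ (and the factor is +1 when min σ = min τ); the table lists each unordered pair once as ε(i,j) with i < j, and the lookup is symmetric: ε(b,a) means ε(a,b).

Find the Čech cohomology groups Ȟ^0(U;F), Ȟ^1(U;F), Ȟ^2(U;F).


Ȟ^0 = 0,  Ȟ^1 = 0,  Ȟ^2 = 0

nerve simplices:
  W12={q8} W13={q2} W23={q4,q9}
C dims 3,3; δ0: rk_F3 3
degree 0: 3−3−0 = 0 → Ȟ^0 ≅ 0
degree 1: 3−0−3 = 0 → Ȟ^1 ≅ 0
degree 2: 0−0−0 = 0 → Ȟ^2 ≅ 0


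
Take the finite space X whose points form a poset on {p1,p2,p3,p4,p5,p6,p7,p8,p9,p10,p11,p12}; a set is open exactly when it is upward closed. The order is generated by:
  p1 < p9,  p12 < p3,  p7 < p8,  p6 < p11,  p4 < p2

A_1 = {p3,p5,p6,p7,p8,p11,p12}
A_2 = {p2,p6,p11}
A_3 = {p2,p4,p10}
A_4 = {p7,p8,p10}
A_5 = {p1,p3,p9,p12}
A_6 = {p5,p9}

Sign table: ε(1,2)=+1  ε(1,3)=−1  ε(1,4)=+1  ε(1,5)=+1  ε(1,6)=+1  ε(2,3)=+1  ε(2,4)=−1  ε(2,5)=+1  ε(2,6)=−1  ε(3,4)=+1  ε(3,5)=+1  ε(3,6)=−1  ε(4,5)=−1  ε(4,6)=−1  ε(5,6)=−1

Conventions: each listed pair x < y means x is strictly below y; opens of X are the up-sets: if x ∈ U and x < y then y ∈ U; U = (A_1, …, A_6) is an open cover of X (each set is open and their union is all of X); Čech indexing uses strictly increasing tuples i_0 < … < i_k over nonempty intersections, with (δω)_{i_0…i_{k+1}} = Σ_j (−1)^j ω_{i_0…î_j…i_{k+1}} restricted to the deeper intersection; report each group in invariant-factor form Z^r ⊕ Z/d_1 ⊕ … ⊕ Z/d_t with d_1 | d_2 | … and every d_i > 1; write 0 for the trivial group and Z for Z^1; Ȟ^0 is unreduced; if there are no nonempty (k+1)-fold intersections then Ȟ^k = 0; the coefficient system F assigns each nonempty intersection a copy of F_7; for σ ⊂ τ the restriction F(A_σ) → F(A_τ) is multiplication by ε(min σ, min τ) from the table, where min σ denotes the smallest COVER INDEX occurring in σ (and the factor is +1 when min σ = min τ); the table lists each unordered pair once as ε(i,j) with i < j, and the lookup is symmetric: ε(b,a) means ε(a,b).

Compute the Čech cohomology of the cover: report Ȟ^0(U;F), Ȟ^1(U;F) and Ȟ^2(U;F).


Ȟ^0 = 0, Ȟ^1 = Z/7 and Ȟ^2 = 0

intersection data:
  A12={p6,p11} A14={p7,p8} A15={p3,p12} A16={p5} A23={p2} A34={p10} A56={p9}
C dims 6,7; δ0: rk_F7 6
Ȟ^0 = (6 − 6) − 0 = 0, so Ȟ^0 ≅ 0
Ȟ^1 = (7 − 0) − 6 = 1, so Ȟ^1 ≅ Z/7
Ȟ^2 = (0 − 0) − 0 = 0, so Ȟ^2 ≅ 0


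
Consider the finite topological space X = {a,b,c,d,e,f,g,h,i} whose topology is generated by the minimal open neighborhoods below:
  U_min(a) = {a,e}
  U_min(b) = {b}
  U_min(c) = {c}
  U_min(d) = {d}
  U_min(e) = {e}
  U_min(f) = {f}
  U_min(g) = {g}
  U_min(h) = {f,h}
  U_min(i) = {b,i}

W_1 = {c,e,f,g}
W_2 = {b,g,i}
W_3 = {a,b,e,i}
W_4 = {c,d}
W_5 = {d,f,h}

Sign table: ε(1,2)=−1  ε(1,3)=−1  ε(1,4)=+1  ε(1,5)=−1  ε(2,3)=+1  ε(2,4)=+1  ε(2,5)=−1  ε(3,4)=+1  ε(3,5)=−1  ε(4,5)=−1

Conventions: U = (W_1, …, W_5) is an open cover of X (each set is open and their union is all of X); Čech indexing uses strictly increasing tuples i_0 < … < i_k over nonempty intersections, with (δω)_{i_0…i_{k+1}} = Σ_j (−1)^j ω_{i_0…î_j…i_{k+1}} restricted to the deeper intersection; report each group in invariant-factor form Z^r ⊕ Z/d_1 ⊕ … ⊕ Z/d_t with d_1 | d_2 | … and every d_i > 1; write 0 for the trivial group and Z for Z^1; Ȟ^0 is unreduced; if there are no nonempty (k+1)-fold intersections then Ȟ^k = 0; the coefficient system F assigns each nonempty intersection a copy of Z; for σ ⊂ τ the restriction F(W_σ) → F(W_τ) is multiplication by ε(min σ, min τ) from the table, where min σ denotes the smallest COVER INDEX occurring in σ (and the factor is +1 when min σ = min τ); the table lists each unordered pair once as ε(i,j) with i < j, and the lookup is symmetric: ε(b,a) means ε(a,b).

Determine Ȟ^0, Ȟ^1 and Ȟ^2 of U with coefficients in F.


nerve simplices:
  W12={g} W13={e} W14={c} W15={f} W23={b,i} W45={d}
C dims 5,6; δ0: rk 4, SNF 1^4
degree 0: 5−4−0 = 1 → Ȟ^0 ≅ Z
degree 1: 6−0−4 = 2 → Ȟ^1 ≅ Z^2
degree 2: 0−0−0 = 0 → Ȟ^2 ≅ 0

Ȟ^0(U;F) ≅ Z,  Ȟ^1(U;F) ≅ Z^2,  Ȟ^2(U;F) ≅ 0


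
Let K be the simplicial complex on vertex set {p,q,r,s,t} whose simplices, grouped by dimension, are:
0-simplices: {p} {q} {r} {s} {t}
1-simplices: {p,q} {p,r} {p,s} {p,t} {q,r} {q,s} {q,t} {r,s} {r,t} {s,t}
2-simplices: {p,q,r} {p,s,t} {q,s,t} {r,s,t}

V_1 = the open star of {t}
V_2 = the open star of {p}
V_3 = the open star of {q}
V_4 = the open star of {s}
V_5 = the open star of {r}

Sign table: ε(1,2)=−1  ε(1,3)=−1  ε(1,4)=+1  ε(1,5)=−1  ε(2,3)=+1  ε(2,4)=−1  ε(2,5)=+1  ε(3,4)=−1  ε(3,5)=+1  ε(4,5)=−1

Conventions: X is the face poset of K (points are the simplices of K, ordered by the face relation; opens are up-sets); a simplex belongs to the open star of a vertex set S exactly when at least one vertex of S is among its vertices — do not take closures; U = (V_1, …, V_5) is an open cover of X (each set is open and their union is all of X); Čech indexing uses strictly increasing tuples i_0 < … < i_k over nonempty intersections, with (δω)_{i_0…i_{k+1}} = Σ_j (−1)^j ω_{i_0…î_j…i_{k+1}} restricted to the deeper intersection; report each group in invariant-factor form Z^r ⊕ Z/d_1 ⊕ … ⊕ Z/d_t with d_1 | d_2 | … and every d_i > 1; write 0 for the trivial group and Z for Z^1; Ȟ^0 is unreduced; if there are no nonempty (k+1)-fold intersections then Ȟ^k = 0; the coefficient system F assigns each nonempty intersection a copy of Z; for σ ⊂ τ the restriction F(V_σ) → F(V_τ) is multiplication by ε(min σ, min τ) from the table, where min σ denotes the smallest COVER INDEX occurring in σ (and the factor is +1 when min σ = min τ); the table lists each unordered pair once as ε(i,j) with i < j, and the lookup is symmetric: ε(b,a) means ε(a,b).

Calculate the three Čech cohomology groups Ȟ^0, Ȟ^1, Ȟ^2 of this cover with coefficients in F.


cover nerve:
  V1={{t},{p,t},{q,t},{r,t},{s,t},{p,s,t},{q,s,t},{r,s,t}} V2={{p},{p,q},{p,r},{p,s},{p,t},{p,q,r},{p,s,t}} V3={{q},{p,q},{q,r},{q,s},{q,t},{p,q,r},{q,s,t}} V4={{s},{p,s},{q,s},{r,s},{s,t},{p,s,t},{q,s,t},{r,s,t}} V5={{r},{p,r},{q,r},{r,s},{r,t},{p,q,r},{r,s,t}}
  V12={{p,t},{p,s,t}} V13={{q,t},{q,s,t}} V14={{s,t},{p,s,t},{q,s,t},{r,s,t}} V15={{r,t},{r,s,t}} V23={{p,q},{p,q,r}} V24={{p,s},{p,s,t}} V25={{p,r},{p,q,r}} V34={{q,s},{q,s,t}} V35={{q,r},{p,q,r}} V45={{r,s},{r,s,t}}
  V124={{p,s,t}} V134={{q,s,t}} V145={{r,s,t}} V235={{p,q,r}}
C dims 5,10,4; δ0: rk 4, SNF 1^4; δ1: rk 4, SNF 1^4
Ȟ^0: (5−4)−0=1 ⇒ Z
Ȟ^1: (10−4)−4=2 ⇒ Z^2
Ȟ^2: (4−0)−4=0 ⇒ 0

Ȟ^0 ≅ Z, Ȟ^1 ≅ Z^2 and Ȟ^2 ≅ 0


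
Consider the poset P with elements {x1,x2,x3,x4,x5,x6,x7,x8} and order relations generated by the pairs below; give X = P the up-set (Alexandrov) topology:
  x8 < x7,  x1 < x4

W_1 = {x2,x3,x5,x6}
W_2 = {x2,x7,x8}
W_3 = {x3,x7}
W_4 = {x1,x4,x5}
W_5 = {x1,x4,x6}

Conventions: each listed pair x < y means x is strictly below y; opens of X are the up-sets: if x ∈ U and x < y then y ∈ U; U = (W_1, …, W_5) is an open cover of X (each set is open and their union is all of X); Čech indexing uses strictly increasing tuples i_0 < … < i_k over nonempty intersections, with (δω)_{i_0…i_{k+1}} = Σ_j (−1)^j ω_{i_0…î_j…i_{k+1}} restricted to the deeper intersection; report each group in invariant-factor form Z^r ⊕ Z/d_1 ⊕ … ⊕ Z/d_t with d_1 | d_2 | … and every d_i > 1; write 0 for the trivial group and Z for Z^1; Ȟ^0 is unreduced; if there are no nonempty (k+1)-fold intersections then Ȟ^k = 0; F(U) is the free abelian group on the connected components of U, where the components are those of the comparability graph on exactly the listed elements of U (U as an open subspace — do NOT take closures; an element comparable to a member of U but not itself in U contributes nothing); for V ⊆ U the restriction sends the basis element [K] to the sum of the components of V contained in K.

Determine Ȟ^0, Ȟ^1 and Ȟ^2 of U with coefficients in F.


Ȟ^0 ≅ Z^6; Ȟ^1 ≅ 0; Ȟ^2 ≅ 0

nerve of the cover:
  W12={x2} W13={x3} W14={x5} W15={x6} W23={x7} W45={x1,x4}
components per intersection:
  W1: {x2} {x3} {x5} {x6}
  W2: {x2} {x7,x8}
  W3: {x3} {x7}
  W4: {x1,x4} {x5}
  W5: {x1,x4} {x6}
  W12: {x2}
  W13: {x3}
  W14: {x5}
  W15: {x6}
  W23: {x7}
  W45: {x1,x4}
C dims 12,6; δ0: rk 6, SNF 1^6
Ȟ^0 = (12 − 6) − 0 = 6, so Ȟ^0 ≅ Z^6
Ȟ^1 = (6 − 0) − 6 = 0, so Ȟ^1 ≅ 0
Ȟ^2 = (0 − 0) − 0 = 0, so Ȟ^2 ≅ 0


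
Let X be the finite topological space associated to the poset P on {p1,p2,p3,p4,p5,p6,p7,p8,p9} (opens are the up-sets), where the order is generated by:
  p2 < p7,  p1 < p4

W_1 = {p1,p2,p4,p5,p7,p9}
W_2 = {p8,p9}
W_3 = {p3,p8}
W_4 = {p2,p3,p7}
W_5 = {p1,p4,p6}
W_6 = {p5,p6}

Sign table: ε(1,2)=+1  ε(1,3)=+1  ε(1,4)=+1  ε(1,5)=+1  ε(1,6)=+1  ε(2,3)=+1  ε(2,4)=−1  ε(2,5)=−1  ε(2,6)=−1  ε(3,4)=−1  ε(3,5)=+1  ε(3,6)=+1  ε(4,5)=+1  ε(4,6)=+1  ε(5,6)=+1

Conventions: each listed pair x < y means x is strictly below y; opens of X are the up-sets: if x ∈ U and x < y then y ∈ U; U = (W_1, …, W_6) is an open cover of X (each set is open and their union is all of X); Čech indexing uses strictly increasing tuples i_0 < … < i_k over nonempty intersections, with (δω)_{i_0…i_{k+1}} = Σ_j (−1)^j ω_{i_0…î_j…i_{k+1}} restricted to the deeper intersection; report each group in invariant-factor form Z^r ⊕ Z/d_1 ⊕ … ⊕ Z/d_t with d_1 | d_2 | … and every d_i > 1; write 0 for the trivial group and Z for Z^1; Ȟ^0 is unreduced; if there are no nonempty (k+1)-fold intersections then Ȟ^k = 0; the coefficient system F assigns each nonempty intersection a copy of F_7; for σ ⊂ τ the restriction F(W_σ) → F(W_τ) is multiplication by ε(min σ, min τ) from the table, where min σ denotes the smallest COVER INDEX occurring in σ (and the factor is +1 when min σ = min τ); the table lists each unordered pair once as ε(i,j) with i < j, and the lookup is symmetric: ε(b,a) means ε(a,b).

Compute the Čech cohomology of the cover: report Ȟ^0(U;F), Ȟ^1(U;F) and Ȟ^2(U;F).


Ȟ^0 = 0, Ȟ^1 = Z/7, Ȟ^2 = 0

nerve of the cover:
  W12={p9} W14={p2,p7} W15={p1,p4} W16={p5} W23={p8} W34={p3} W56={p6}
C dims 6,7; δ0: rk_F7 6
Ȟ^0 = (6 − 6) − 0 = 0, so Ȟ^0 ≅ 0
Ȟ^1 = (7 − 0) − 6 = 1, so Ȟ^1 ≅ Z/7
Ȟ^2 = (0 − 0) − 0 = 0, so Ȟ^2 ≅ 0


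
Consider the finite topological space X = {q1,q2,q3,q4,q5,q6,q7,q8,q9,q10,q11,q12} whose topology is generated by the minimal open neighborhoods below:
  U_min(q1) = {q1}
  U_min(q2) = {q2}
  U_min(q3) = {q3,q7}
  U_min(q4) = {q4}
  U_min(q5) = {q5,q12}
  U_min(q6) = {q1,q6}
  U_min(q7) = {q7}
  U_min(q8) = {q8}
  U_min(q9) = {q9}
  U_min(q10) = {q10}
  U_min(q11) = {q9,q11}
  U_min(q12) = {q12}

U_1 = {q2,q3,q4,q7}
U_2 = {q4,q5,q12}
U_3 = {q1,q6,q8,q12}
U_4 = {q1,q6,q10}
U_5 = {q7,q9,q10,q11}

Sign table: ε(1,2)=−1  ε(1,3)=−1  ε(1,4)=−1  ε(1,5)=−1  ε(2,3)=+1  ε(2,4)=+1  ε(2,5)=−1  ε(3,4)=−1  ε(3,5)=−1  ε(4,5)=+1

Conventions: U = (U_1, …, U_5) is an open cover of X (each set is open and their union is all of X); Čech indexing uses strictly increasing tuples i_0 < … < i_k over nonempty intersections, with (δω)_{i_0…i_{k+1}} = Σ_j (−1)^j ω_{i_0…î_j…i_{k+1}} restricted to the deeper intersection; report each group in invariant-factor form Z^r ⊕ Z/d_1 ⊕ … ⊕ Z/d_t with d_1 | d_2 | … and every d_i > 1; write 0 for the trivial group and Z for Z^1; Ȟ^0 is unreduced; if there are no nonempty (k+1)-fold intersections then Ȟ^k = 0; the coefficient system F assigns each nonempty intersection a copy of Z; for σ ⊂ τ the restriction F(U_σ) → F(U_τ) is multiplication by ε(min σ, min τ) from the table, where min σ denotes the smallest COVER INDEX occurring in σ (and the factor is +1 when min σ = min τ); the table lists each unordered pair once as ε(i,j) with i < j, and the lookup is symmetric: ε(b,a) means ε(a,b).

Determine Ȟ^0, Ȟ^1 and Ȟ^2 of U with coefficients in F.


intersection data:
  U12={q4} U15={q7} U23={q12} U34={q1,q6} U45={q10}
C dims 5,5; δ0: rk 5, SNF 1^4·2
Ȟ^0 = (5 − 5) − 0 = 0, so Ȟ^0 ≅ 0
Ȟ^1 = (5 − 0) − 5 = 0 plus torsion [2], so Ȟ^1 ≅ Z/2
Ȟ^2 = (0 − 0) − 0 = 0, so Ȟ^2 ≅ 0

Ȟ^0(U;F) ≅ 0, Ȟ^1(U;F) ≅ Z/2 and Ȟ^2(U;F) ≅ 0


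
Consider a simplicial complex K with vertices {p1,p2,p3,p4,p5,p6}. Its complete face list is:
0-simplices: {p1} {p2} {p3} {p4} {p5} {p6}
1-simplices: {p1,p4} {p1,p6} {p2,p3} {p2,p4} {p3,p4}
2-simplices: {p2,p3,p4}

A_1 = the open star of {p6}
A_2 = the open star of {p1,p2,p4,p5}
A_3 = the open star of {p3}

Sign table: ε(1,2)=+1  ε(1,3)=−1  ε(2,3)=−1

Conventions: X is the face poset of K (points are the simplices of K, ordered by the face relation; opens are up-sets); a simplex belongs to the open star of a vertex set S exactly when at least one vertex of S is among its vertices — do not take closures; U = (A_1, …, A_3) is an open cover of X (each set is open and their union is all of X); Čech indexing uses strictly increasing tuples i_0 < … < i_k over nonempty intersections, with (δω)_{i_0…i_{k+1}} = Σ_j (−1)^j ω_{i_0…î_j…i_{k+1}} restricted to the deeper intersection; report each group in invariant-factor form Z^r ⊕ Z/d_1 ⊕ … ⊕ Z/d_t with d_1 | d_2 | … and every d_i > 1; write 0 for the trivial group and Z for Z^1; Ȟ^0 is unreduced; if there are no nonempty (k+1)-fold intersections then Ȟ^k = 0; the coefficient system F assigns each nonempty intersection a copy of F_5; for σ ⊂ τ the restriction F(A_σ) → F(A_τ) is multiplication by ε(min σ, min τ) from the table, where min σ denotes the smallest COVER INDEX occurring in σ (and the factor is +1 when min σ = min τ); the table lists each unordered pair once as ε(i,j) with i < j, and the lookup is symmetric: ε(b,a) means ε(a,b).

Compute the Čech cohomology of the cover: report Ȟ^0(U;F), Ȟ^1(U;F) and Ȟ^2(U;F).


cover nerve:
  A1={{p6},{p1,p6}} A2={{p1},{p2},{p4},{p5},{p1,p4},{p1,p6},{p2,p3},{p2,p4},{p3,p4},{p2,p3,p4}} A3={{p3},{p2,p3},{p3,p4},{p2,p3,p4}}
  A12={{p1,p6}} A23={{p2,p3},{p3,p4},{p2,p3,p4}}
C dims 3,2; δ0: rk_F5 2
Ȟ^0: (3−2)−0=1 ⇒ Z/5
Ȟ^1: (2−0)−2=0 ⇒ 0
Ȟ^2: (0−0)−0=0 ⇒ 0

Ȟ^0 = Z/5, Ȟ^1 = 0, Ȟ^2 = 0


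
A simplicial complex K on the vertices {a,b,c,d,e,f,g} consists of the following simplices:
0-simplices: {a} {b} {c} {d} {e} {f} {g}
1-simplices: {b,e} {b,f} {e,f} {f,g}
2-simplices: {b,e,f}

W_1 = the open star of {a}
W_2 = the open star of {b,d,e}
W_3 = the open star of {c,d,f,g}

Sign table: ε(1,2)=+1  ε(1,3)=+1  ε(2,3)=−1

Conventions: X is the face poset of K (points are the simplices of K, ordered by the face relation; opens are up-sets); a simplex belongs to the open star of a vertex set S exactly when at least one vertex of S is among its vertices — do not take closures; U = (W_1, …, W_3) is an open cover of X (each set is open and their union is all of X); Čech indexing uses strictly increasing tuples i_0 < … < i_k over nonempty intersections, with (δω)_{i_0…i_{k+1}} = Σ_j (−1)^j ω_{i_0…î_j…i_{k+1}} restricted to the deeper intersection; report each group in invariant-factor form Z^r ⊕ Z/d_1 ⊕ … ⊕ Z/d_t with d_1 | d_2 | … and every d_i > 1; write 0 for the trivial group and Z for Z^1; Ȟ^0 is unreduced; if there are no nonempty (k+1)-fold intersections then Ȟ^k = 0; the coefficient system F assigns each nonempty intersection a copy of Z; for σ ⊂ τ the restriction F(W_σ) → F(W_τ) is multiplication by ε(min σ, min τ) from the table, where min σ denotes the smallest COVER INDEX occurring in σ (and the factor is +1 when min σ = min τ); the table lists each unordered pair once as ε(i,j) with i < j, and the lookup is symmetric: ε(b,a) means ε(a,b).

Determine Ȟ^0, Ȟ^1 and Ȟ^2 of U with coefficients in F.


cover nerve:
  W1={{a}} W2={{b},{d},{e},{b,e},{b,f},{e,f},{b,e,f}} W3={{c},{d},{f},{g},{b,f},{e,f},{f,g},{b,e,f}}
  W23={{d},{b,f},{e,f},{b,e,f}}
C dims 3,1; δ0: rk 1, SNF 1^1
Ȟ^0: (3−1)−0=2 ⇒ Z^2
Ȟ^1: (1−0)−1=0 ⇒ 0
Ȟ^2: (0−0)−0=0 ⇒ 0

Ȟ^0 ≅ Z^2, Ȟ^1 ≅ 0 and Ȟ^2 ≅ 0
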